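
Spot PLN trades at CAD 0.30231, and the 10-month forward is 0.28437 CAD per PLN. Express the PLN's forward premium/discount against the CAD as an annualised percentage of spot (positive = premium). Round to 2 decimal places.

-7.12%

T = 10/12 years.
(F − S)/S = (0.28437 − 0.30231)/0.30231 = -0.0593431.
×(1/T) gives -7.12% p.a.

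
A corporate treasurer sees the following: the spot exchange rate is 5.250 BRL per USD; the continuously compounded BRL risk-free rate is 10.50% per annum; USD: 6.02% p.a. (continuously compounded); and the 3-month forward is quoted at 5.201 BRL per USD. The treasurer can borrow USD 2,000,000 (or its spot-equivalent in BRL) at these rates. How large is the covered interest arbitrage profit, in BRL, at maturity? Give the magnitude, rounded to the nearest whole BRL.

BRL 219,540

T = 3/12 years.
Keep in USD, deliver into the forward: 2,000,000·1.0151638215·5.201 = BRL 10,559,734.07.
Swap to BRL now, deposit: 2,000,000·5.250·1.0265975658 = BRL 10,779,274.44.
The quoted forward undervalues USD, so borrow USD, convert to BRL at spot, deposit the BRL at 10.50%, and buy USD forward at 5.201 to cover the loan.
Arbitrage profit = |10,559,734.07 − 10,779,274.44| = BRL 219,540.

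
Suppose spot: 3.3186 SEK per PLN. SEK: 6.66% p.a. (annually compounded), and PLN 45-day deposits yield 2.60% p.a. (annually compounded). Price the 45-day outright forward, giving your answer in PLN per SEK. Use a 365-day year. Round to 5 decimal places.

0.29989

T = 45/365 years.
SEK growth factor: (1 + 0.0666)^(45/365) = 1.0079808.
Growth of 1 PLN over T: (1 + 0.0260)^(45/365) = 1.0031695.
Forward (SEK per PLN) = 3.3186 × 1.0079808 / 1.0031695 = 3.334516.
Quoted the other way: 1/3.334516 = 0.29989 PLN per SEK.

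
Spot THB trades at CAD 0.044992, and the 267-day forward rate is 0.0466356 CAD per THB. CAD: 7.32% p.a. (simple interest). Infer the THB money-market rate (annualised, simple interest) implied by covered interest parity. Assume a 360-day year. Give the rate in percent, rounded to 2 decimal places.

2.31%

T = 267/360 years.
By CIP, F/S equals the CAD-to-THB growth ratio: 0.0466356/0.044992 = 1.0365309.
CAD growth factor: 1 + 0.0732×267/360 = 1.054290.
So the THB growth factor = 1.0171332.
(1.0171332 − 1)/T = 0.023101, i.e. 2.31%.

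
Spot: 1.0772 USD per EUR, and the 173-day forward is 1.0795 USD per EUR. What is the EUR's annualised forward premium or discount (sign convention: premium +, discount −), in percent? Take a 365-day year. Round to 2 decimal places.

+0.45%

T = 173/365 years.
(F − S)/S = (1.0795 − 1.0772)/1.0772 = 0.0021352.
Annualise by dividing by T: 0.0021352 / (173/365) = 0.004505 → 0.45%.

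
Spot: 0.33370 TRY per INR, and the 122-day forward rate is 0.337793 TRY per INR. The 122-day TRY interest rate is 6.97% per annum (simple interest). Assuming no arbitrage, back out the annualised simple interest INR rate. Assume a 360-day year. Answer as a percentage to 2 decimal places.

3.31%

T = 122/360 years.
By CIP, F/S equals the TRY-to-INR growth ratio: 0.337793/0.3337 = 1.0122655.
The TRY side grows by 1 + 0.0697×122/360 = 1.0236206.
Hence g_INR = 1.0112175.
r = (1.0112175 − 1)/(122/360) = 0.033101 → 3.31%.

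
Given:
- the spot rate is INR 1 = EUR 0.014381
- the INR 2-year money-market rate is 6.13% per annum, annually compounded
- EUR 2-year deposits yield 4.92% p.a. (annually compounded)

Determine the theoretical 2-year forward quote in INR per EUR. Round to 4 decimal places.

71.1493

T = 2 years.
Growth of 1 EUR over T: (1 + 0.0492)^2 = 1.10082064.
Growth of 1 INR over T: (1 + 0.0613)^2 = 1.12635769.
CIP: F = S · (grow EUR)/(grow INR) = 0.014381 × 1.10082064/1.12635769 = 0.014054951 EUR per INR.
Invert for INR per EUR: 1 / 0.014054951 = 71.1493.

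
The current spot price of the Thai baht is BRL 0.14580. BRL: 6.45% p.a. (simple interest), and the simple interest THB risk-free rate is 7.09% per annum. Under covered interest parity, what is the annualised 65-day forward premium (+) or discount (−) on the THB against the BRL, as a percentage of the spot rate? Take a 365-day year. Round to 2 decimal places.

-0.63%

T = 65/365 years.
F = S · g_BRL/g_THB = 0.1458 × 1.0114863/1.012626 = 0.14563590.
Annualised premium = (F − S)/S × (1/T) = (0.14563590 − 0.1458)/0.1458 ÷ (65/365) = -0.63%.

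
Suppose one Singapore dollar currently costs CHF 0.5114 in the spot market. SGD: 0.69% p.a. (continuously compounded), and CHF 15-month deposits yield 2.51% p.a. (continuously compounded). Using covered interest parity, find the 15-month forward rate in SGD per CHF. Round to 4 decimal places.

T = 15/12 years.
Growth of 1 CHF over T: e^(0.0251×15/12) = 1.0318724.
SGD growth factor: e^(0.0069×15/12) = 1.0086623.
Forward (CHF per SGD) = 0.5114 × 1.0318724 / 1.0086623 = 0.5231677.
Quoted the other way: 1/0.5231677 = 1.9114 SGD per CHF.

1.9114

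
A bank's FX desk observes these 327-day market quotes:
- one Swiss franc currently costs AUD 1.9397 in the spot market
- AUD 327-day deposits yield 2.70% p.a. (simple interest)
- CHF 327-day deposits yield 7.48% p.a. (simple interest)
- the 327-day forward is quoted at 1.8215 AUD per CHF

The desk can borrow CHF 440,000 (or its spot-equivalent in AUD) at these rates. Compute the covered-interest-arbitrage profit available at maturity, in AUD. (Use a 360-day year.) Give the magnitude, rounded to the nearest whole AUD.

AUD 18,485

T = 327/360 years.
Invest the CHF and cover forward: 440,000 × 1.06794333 × 1.8215 = AUD 855,913.86.
Convert at spot and invest in AUD: 440,000 × 1.9397 × 1.024525 = AUD 874,399.30.
The quoted forward undervalues CHF, so borrow CHF, convert to AUD at spot, deposit the AUD at 2.70%, and buy CHF forward at 1.8215 to cover the loan.
Arbitrage profit = |855,913.86 − 874,399.30| = AUD 18,485.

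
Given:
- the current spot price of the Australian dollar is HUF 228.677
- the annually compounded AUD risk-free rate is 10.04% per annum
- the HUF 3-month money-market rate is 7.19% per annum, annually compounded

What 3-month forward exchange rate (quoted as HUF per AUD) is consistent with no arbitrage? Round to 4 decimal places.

227.1817

T = 3/12 years.
HUF growth factor: (1 + 0.0719)^(3/12) = 1.017509723.
AUD accumulates by (1 + 0.1004)^(3/12) = 1.024206778.
Forward (HUF per AUD) = 228.677 × 1.017509723 / 1.024206778 = 227.181733.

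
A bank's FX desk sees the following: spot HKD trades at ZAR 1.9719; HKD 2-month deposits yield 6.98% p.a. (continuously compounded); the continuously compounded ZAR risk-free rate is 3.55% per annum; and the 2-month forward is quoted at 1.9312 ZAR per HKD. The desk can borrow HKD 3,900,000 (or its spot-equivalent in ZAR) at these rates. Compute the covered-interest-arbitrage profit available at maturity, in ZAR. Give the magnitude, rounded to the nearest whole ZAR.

ZAR 116,236

T = 2/12 years.
Invest the HKD and cover forward: 3,900,000 × 1.011701264 × 1.9312 = ZAR 7,619,810.18.
Convert at spot and invest in ZAR: 3,900,000 × 1.9719 × 1.005934205 = ZAR 7,736,046.47.
The quoted forward undervalues HKD, so borrow HKD, convert to ZAR at spot, deposit the ZAR at 3.55%, and buy HKD forward at 1.9312 to cover the loan.
Profit = 7,736,046.47 − 7,619,810.18 = ZAR 116,236.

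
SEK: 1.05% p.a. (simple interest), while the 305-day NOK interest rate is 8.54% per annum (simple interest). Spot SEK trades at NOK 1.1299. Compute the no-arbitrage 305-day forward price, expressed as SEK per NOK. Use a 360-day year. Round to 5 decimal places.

T = 305/360 years.
NOK accumulates by 1 + 0.0854×305/360 = 1.0723528.
Growth of 1 SEK over T: 1 + 0.0105×305/360 = 1.0088958.
CIP: F = S · (grow NOK)/(grow SEK) = 1.1299 × 1.0723528/1.0088958 = 1.200968 NOK per SEK.
Invert for SEK per NOK: 1 / 1.200968 = 0.83266.

0.83266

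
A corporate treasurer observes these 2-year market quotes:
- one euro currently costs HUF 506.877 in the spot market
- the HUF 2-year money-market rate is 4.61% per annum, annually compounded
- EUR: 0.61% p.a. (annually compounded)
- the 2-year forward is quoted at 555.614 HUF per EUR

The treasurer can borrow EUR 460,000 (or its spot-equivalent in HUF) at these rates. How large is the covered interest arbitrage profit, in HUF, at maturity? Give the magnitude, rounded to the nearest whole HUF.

HUF 3,553,447

T = 2 years.
Keep in EUR, deliver into the forward: 460,000·1.01223721·555.614 = HUF 258,710,055.99.
Swap to HUF now, deposit: 460,000·506.877·1.09432521 = HUF 255,156,608.56.
The quoted forward overvalues EUR, so borrow HUF, buy EUR at spot, deposit the EUR at 0.61%, and sell the proceeds forward at 555.614.
Profit = 258,710,055.99 − 255,156,608.56 = HUF 3,553,447.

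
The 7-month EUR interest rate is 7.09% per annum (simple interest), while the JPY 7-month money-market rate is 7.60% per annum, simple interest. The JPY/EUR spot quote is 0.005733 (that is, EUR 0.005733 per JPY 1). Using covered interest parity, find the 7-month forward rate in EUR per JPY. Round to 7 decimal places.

0.0057167

T = 7/12 years.
Growth of 1 EUR over T: 1 + 0.0709×7/12 = 1.0413583.
JPY growth factor: 1 + 0.0760×7/12 = 1.0443333.
CIP: F = S · (grow EUR)/(grow JPY) = 0.005733 × 1.0413583/1.0443333 = 0.005716668 EUR per JPY.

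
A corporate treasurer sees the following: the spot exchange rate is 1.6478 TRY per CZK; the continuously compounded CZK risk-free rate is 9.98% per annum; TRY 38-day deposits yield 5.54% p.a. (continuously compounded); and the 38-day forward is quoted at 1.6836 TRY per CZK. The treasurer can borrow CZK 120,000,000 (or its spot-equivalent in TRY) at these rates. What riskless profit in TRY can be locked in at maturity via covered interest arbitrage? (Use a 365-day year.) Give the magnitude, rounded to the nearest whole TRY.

TRY 5,262,312

T = 38/365 years.
Keep in CZK, deliver into the forward: 120,000,000·1.01044430189·1.6836 = TRY 204,142,083.20.
Swap to TRY now, deposit: 120,000,000·1.6478·1.00578433627 = TRY 198,879,771.52.
The quoted forward overvalues CZK, so borrow TRY, buy CZK at spot, deposit the CZK at 9.98%, and sell the proceeds forward at 1.6836.
The gap between the two covered legs is TRY 5,262,312.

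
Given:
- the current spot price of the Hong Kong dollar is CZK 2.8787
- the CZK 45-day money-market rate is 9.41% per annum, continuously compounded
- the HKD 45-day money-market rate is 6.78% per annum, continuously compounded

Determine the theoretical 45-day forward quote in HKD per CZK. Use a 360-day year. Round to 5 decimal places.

0.34624

T = 45/360 years.
Growth of 1 CZK over T: e^(0.0941×45/360) = 1.011832.
HKD growth factor: e^(0.0678×45/360) = 1.008511.
So F = 2.8787 × 1.011832 / 1.008511 = 2.888179 (CZK/HKD).
Invert for HKD per CZK: 1 / 2.888179 = 0.34624.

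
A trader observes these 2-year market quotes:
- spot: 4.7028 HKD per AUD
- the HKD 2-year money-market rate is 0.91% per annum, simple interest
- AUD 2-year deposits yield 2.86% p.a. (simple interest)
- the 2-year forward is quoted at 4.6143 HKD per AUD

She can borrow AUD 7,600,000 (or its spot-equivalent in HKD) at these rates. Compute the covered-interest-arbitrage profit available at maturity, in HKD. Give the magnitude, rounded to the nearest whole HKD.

HKD 682,837

T = 2 years.
Invest the AUD and cover forward: 7,600,000 × 1.057200 × 4.6143 = HKD 37,074,608.50.
Convert at spot and invest in HKD: 7,600,000 × 4.7028 × 1.018200 = HKD 36,391,771.30.
The quoted forward overvalues AUD, so borrow HKD, buy AUD at spot, deposit the AUD at 2.86%, and sell the proceeds forward at 4.6143.
Arbitrage profit = |37,074,608.50 − 36,391,771.30| = HKD 682,837.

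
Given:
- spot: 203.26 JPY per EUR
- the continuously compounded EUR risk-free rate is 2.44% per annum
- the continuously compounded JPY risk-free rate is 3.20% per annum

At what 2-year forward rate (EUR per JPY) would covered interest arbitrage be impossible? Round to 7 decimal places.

0.0048456

T = 2 years.
JPY growth factor: e^(0.0320×2) = 1.0660924.
EUR growth factor: e^(0.0244×2) = 1.0500103.
So F = 203.26 × 1.0660924 / 1.0500103 = 206.3732 (JPY/EUR).
Quoted the other way: 1/206.3732 = 0.0048456 EUR per JPY.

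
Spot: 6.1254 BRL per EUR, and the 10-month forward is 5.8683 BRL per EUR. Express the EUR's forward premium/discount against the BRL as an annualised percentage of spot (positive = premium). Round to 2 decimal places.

-5.04%

T = 10/12 years.
EUR trades forward at -4.19728% vs spot over the period.
Per annum: -0.0419728 / (10/12) = -0.050367 = -5.04%.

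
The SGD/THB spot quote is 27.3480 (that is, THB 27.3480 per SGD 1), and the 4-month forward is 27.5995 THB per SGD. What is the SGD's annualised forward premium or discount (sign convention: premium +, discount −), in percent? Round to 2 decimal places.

T = 4/12 years.
SGD trades forward at +0.91963% vs spot over the period.
Per annum: 0.0091963 / (4/12) = 0.027589 = 2.76%.

+2.76%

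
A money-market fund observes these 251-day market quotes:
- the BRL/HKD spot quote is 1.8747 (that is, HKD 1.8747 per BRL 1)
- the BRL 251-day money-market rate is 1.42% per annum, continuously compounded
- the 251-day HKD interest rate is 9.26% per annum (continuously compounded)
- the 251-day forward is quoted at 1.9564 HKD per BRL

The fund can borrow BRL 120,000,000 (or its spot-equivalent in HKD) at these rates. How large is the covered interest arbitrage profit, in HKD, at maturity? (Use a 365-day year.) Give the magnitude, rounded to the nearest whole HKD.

HKD 2,683,559

T = 251/365 years.
Invest the BRL and cover forward: 120,000,000 × 1.00981276402 × 1.9564 = HKD 237,071,722.98.
Convert at spot and invest in HKD: 120,000,000 × 1.8747 × 1.06574955185 = HKD 239,755,282.18.
The quoted forward undervalues BRL, so borrow BRL, convert to HKD at spot, deposit the HKD at 9.26%, and buy BRL forward at 1.9564 to cover the loan.
The gap between the two covered legs is HKD 2,683,559.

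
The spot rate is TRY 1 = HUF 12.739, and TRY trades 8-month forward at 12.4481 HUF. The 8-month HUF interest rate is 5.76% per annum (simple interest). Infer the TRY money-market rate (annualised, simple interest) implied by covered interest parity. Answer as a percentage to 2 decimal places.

9.40%

T = 8/12 years.
CIP gives F = S · g_HUF/g_TRY, so g_HUF/g_TRY = 12.4481/12.739 = 0.9771646.
HUF growth factor: 1 + 0.0576×8/12 = 1.038400.
Hence g_TRY = 1.0626664.
(1.0626664 − 1)/T = 0.094000, i.e. 9.40%.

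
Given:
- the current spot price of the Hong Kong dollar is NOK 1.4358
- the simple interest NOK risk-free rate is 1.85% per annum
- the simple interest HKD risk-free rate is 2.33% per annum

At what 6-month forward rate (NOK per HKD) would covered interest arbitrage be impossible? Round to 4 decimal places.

T = 6/12 years.
NOK growth factor: 1 + 0.0185×6/12 = 1.009250.
HKD growth factor: 1 + 0.0233×6/12 = 1.011650.
Forward (NOK per HKD) = 1.4358 × 1.009250 / 1.011650 = 1.432394.

1.4324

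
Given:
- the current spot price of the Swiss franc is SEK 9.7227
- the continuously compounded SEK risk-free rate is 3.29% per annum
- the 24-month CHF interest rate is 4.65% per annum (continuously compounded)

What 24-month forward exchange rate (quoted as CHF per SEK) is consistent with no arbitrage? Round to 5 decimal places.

0.10569

T = 2 years.
SEK growth factor: e^(0.0329×2) = 1.0680131.
CHF growth factor: e^(0.0465×2) = 1.0974617.
CIP: F = S · (grow SEK)/(grow CHF) = 9.7227 × 1.0680131/1.0974617 = 9.461807 SEK per CHF.
Invert for CHF per SEK: 1 / 9.461807 = 0.10569.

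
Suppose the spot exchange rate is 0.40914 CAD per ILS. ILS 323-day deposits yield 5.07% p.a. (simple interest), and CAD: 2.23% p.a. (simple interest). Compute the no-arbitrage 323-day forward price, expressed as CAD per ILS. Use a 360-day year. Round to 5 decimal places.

0.39917

T = 323/360 years.
Growth of 1 CAD over T: 1 + 0.0223×323/360 = 1.0200081.
ILS growth factor: 1 + 0.0507×323/360 = 1.0454892.
CIP: F = S · (grow CAD)/(grow ILS) = 0.40914 × 1.0200081/1.0454892 = 0.3991683 CAD per ILS.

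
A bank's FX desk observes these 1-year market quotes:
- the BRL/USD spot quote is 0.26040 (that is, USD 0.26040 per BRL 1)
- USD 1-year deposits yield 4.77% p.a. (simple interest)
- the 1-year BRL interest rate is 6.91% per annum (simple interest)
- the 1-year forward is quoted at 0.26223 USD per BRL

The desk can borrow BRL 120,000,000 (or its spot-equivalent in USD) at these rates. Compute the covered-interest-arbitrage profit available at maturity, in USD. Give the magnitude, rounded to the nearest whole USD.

T = 1 year.
Invest the BRL and cover forward: 120,000,000 × 1.069100 × 0.26223 = USD 33,642,011.16.
Convert at spot and invest in USD: 120,000,000 × 0.26040 × 1.047700 = USD 32,738,529.60.
The quoted forward overvalues BRL, so borrow USD, buy BRL at spot, deposit the BRL at 6.91%, and sell the proceeds forward at 0.26223.
Arbitrage profit = |33,642,011.16 − 32,738,529.60| = USD 903,482.

USD 903,482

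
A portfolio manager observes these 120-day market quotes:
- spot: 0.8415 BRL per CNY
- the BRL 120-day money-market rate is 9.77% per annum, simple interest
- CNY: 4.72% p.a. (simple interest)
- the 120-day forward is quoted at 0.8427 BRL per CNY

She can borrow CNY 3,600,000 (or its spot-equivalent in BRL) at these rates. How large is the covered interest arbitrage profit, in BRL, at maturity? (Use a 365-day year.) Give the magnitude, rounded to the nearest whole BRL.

T = 120/365 years.
Keep in CNY, deliver into the forward: 3,600,000·1.015517808·0.8427 = BRL 3,080,796.68.
Swap to BRL now, deposit: 3,600,000·0.8415·1.032120548 = BRL 3,126,705.99.
The quoted forward undervalues CNY, so borrow CNY, convert to BRL at spot, deposit the BRL at 9.77%, and buy CNY forward at 0.8427 to cover the loan.
The gap between the two covered legs is BRL 45,909.

BRL 45,909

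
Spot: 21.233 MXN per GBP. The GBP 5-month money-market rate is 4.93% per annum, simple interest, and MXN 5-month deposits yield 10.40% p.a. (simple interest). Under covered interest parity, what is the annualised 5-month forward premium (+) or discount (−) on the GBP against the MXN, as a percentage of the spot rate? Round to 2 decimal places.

T = 5/12 years.
CIP forward (MXN per GBP) = 21.233 × 1.0433333/1.0205417 = 21.707193.
Annualised premium = (F − S)/S × (1/T) = (21.707193 − 21.233)/21.233 ÷ (5/12) = 5.36%.

+5.36%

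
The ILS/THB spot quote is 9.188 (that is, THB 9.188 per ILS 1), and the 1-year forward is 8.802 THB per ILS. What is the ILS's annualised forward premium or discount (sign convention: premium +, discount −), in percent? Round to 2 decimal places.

-4.20%

T = 1 year.
ILS trades forward at -4.20113% vs spot over the period.
Annualise by dividing by T: -0.0420113 / 1 = -0.042011 → -4.20%.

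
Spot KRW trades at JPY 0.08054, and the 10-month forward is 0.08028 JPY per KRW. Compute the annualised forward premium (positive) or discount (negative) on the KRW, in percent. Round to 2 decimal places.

-0.39%

T = 10/12 years.
KRW trades forward at -0.32282% vs spot over the period.
Annualise by dividing by T: -0.0032282 / (10/12) = -0.003874 → -0.39%.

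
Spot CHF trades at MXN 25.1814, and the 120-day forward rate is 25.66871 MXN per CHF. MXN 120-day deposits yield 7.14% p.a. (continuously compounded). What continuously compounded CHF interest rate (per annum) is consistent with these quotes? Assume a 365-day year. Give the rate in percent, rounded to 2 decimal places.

1.31%

T = 120/365 years.
By CIP, F/S equals the MXN-to-CHF growth ratio: 25.66871/25.1814 = 1.0193520.
MXN growth factor: e^(0.0714×120/365) = 1.0237517.
Hence g_CHF = 1.0043162.
r = ln(1.0043162)/(120/365) = 0.013100 → 1.31%.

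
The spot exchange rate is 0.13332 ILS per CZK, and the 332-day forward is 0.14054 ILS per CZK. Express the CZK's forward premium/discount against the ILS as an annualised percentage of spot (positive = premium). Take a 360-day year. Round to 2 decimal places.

T = 332/360 years.
CZK trades forward at +5.41554% vs spot over the period.
×(1/T) gives 5.87% p.a.

+5.87%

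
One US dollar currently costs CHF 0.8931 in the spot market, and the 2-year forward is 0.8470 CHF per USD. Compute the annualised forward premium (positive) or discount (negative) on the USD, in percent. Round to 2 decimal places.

T = 2 years.
Period premium: (0.8470 − 0.8931)/0.8931 = -0.0516180.
Annualise by dividing by T: -0.0516180 / 2 = -0.025809 → -2.58%.

-2.58%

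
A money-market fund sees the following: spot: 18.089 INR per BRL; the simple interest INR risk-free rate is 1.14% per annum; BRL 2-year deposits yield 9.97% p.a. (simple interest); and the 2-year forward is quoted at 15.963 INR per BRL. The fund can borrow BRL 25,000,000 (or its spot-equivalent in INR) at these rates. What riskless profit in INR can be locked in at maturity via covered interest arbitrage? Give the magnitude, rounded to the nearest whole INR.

T = 2 years.
Route A — deposit BRL, sell forward: 25,000,000 × 1.199400 × 15.963 = INR 478,650,555.00.
Route B — convert at spot, deposit INR: 25,000,000 × 18.089 × 1.022800 = INR 462,535,730.00.
The quoted forward overvalues BRL, so borrow INR, buy BRL at spot, deposit the BRL at 9.97%, and sell the proceeds forward at 15.963.
Arbitrage profit = |478,650,555.00 − 462,535,730.00| = INR 16,114,825.

INR 16,114,825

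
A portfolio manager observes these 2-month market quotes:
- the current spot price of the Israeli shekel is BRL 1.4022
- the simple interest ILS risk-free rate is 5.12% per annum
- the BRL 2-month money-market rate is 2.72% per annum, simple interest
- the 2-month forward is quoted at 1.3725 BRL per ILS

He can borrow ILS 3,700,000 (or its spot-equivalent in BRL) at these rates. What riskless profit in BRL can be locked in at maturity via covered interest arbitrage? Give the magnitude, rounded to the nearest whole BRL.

T = 2/12 years.
Invest the ILS and cover forward: 3,700,000 × 1.008533333 × 1.3725 = BRL 5,121,584.40.
Convert at spot and invest in BRL: 3,700,000 × 1.4022 × 1.004533333 = BRL 5,211,659.57.
The quoted forward undervalues ILS, so borrow ILS, convert to BRL at spot, deposit the BRL at 2.72%, and buy ILS forward at 1.3725 to cover the loan.
Arbitrage profit = |5,121,584.40 − 5,211,659.57| = BRL 90,075.

BRL 90,075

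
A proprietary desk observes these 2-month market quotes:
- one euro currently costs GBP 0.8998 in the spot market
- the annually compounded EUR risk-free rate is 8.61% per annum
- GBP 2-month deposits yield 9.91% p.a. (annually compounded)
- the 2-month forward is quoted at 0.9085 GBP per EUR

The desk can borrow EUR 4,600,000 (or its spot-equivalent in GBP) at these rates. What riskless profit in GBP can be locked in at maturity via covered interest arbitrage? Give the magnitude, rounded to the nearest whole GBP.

GBP 32,245

T = 2/12 years.
Keep in EUR, deliver into the forward: 4,600,000·1.013860731·0.9085 = GBP 4,237,025.38.
Swap to GBP now, deposit: 4,600,000·0.8998·1.015873273 = GBP 4,204,780.75.
The quoted forward overvalues EUR, so borrow GBP, buy EUR at spot, deposit the EUR at 8.61%, and sell the proceeds forward at 0.9085.
Arbitrage profit = |4,237,025.38 − 4,204,780.75| = GBP 32,245.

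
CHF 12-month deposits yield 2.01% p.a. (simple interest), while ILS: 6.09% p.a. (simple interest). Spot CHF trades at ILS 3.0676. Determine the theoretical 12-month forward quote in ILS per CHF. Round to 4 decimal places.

3.1903

T = 1 year.
Growth of 1 ILS over T: 1 + 0.0609×1 = 1.060900.
CHF accumulates by 1 + 0.0201×1 = 1.020100.
CIP: F = S · (grow ILS)/(grow CHF) = 3.0676 × 1.060900/1.020100 = 3.190292 ILS per CHF.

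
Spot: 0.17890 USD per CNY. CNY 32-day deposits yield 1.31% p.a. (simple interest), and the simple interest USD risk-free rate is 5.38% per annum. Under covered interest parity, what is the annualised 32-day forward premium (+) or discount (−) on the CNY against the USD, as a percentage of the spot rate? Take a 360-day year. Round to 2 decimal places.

T = 32/360 years.
CIP forward (USD per CNY) = 0.1789 × 1.0047822/1.0011644 = 0.17954647.
(F − S)/S ÷ T = (0.17954647 − 0.1789)/0.1789/(32/360) = 0.040653 → 4.07%.

+4.07%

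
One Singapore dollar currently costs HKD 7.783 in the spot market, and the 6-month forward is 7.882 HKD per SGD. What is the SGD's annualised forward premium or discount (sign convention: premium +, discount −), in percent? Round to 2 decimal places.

+2.54%

T = 6/12 years.
(F − S)/S = (7.882 − 7.783)/7.783 = 0.0127200.
Annualise by dividing by T: 0.0127200 / (6/12) = 0.025440 → 2.54%.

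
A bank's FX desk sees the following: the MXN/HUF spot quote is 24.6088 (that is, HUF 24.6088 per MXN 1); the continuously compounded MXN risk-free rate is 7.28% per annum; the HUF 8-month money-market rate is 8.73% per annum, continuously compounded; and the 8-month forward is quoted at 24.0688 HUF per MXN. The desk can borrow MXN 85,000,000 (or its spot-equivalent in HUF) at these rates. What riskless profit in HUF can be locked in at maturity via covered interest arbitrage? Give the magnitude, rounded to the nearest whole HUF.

HUF 69,511,336

T = 8/12 years.
Keep in MXN, deliver into the forward: 85,000,000·1.049730362249·24.0688 = HUF 2,147,588,762.15.
Swap to HUF now, deposit: 85,000,000·24.6088·1.059926959905 = HUF 2,217,100,098.53.
The quoted forward undervalues MXN, so borrow MXN, convert to HUF at spot, deposit the HUF at 8.73%, and buy MXN forward at 24.0688 to cover the loan.
Profit = 2,217,100,098.53 − 2,147,588,762.15 = HUF 69,511,336.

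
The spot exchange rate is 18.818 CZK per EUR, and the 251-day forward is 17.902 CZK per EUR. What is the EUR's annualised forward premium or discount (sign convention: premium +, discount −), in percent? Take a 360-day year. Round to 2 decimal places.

-6.98%

T = 251/360 years.
(F − S)/S = (17.902 − 18.818)/18.818 = -0.0486768.
×(1/T) gives -6.98% p.a.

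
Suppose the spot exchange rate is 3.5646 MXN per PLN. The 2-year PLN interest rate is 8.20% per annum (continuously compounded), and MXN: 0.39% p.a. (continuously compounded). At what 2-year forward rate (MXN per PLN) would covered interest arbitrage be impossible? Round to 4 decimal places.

3.0491

T = 2 years.
Growth of 1 MXN over T: e^(0.0039×2) = 1.0078305.
PLN growth factor: e^(0.0820×2) = 1.1782143.
Forward (MXN per PLN) = 3.5646 × 1.0078305 / 1.1782143 = 3.049116.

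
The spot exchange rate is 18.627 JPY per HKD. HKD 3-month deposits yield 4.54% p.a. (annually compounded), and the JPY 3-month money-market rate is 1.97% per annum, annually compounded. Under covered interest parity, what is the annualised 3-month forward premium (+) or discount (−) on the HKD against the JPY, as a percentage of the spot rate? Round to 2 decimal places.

T = 3/12 years.
No-arbitrage forward: 18.627 × 1.004889 / 1.0111617 = 18.511448 JPY/HKD.
Annualised premium = (F − S)/S × (1/T) = (18.511448 − 18.627)/18.627 ÷ (3/12) = -2.48%.

-2.48%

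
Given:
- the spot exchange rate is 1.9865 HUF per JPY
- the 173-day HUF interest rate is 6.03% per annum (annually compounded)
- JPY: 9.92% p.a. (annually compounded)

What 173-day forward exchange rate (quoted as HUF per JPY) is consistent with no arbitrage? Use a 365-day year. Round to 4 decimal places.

T = 173/365 years.
Growth of 1 HUF over T: (1 + 0.0603)^(173/365) = 1.0281407.
Growth of 1 JPY over T: (1 + 0.0992)^(173/365) = 1.0458496.
CIP: F = S · (grow HUF)/(grow JPY) = 1.9865 × 1.0281407/1.0458496 = 1.952863 HUF per JPY.

1.9529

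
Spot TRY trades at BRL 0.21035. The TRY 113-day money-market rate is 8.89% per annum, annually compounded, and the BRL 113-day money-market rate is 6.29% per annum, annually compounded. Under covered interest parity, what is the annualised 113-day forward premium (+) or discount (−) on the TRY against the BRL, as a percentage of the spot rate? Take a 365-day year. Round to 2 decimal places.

-2.41%

T = 113/365 years.
CIP forward (BRL per TRY) = 0.21035 × 1.0190647/1.0267178 = 0.20878206.
Annualised premium = (F − S)/S × (1/T) = (0.20878206 − 0.21035)/0.21035 ÷ (113/365) = -2.41%.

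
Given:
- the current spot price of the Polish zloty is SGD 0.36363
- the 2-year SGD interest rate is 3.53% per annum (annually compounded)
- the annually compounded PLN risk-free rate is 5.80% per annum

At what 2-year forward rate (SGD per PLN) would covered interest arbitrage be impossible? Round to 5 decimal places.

0.34819

T = 2 years.
Growth of 1 SGD over T: (1 + 0.0353)^2 = 1.0718461.
PLN growth factor: (1 + 0.0580)^2 = 1.119364.
CIP: F = S · (grow SGD)/(grow PLN) = 0.36363 × 1.0718461/1.119364 = 0.3481936 SGD per PLN.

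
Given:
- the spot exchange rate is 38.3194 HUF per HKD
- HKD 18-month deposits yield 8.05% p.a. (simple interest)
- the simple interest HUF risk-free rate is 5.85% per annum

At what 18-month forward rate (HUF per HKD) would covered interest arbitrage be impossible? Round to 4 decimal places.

37.1911

T = 18/12 years.
HUF accumulates by 1 + 0.0585×18/12 = 1.087750.
HKD accumulates by 1 + 0.0805×18/12 = 1.120750.
Forward (HUF per HKD) = 38.3194 × 1.087750 / 1.120750 = 37.191102.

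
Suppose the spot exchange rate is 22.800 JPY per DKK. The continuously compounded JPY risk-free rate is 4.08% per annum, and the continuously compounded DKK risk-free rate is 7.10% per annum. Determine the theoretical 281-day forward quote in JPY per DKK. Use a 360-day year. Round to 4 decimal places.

22.2688

T = 281/360 years.
JPY growth factor: e^(0.0408×281/360) = 1.0323592.
Growth of 1 DKK over T: e^(0.0710×281/360) = 1.05698387.
CIP: F = S · (grow JPY)/(grow DKK) = 22.8 × 1.0323592/1.05698387 = 22.268826 JPY per DKK.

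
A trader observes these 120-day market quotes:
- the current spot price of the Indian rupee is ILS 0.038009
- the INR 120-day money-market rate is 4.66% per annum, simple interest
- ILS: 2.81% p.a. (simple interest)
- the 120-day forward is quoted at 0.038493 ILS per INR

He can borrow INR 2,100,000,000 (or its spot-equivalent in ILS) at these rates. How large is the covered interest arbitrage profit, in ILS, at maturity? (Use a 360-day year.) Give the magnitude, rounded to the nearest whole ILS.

T = 120/360 years.
Route A — deposit INR, sell forward: 2,100,000,000 × 1.0155333333 × 0.038493 = ILS 82,090,941.66.
Route B — convert at spot, deposit ILS: 2,100,000,000 × 0.038009 × 1.0093666667 = ILS 80,566,537.03.
The quoted forward overvalues INR, so borrow ILS, buy INR at spot, deposit the INR at 4.66%, and sell the proceeds forward at 0.038493.
Profit = 82,090,941.66 − 80,566,537.03 = ILS 1,524,405.

ILS 1,524,405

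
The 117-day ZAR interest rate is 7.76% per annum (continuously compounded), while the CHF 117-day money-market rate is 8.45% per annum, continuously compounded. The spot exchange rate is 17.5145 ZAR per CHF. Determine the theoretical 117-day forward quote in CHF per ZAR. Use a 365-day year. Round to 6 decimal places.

T = 117/365 years.
ZAR accumulates by e^(0.0776×117/365) = 1.0251865.
Growth of 1 CHF over T: e^(0.0845×117/365) = 1.0274565.
So F = 17.5145 × 1.0251865 / 1.0274565 = 17.47580 (ZAR/CHF).
Quoted the other way: 1/17.47580 = 0.057222 CHF per ZAR.

0.057222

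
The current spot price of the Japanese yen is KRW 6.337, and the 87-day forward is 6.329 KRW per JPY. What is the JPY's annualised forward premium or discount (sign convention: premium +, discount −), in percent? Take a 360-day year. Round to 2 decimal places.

T = 87/360 years.
(F − S)/S = (6.329 − 6.337)/6.337 = -0.0012624.
Annualise by dividing by T: -0.0012624 / (87/360) = -0.005224 → -0.52%.

-0.52%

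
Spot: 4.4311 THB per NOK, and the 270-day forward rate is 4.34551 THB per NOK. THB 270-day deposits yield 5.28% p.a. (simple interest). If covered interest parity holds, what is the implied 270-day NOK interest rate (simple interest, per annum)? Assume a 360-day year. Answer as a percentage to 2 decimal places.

T = 270/360 years.
By CIP, F/S equals the THB-to-NOK growth ratio: 4.34551/4.4311 = 0.9806843.
The THB side grows by 1 + 0.0528×270/360 = 1.039600.
So the NOK growth factor = 1.0600761.
(1.0600761 − 1)/T = 0.080101, i.e. 8.01%.

8.01%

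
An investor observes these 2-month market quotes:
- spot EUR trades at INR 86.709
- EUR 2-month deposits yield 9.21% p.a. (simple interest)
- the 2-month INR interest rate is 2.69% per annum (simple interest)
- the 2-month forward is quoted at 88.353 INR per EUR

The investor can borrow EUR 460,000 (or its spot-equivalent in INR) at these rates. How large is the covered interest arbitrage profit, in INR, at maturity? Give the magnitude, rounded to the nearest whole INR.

INR 1,201,278

T = 2/12 years.
Keep in EUR, deliver into the forward: 460,000·1.015350·88.353 = INR 41,266,240.53.
Swap to INR now, deposit: 460,000·86.709·1.0044833333 = INR 40,064,962.86.
The quoted forward overvalues EUR, so borrow INR, buy EUR at spot, deposit the EUR at 9.21%, and sell the proceeds forward at 88.353.
Profit = 41,266,240.53 − 40,064,962.86 = INR 1,201,278.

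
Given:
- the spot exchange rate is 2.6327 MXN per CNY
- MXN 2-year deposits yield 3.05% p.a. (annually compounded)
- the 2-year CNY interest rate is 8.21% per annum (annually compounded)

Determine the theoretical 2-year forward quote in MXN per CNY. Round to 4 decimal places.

2.3876

T = 2 years.
Growth of 1 MXN over T: (1 + 0.0305)^2 = 1.0619302.
Growth of 1 CNY over T: (1 + 0.0821)^2 = 1.1709404.
Forward (MXN per CNY) = 2.6327 × 1.0619302 / 1.1709404 = 2.387605.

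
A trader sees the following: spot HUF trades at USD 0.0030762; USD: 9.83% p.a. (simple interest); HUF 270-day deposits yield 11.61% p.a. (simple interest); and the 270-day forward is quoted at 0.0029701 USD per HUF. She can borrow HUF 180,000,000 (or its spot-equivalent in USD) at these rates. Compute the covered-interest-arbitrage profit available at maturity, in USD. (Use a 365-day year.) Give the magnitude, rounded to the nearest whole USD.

T = 270/365 years.
Invest the HUF and cover forward: 180,000,000 × 1.08588219 × 0.0029701 = USD 580,532.16.
Convert at spot and invest in USD: 180,000,000 × 0.0030762 × 1.07271507 = USD 593,979.50.
The quoted forward undervalues HUF, so borrow HUF, convert to USD at spot, deposit the USD at 9.83%, and buy HUF forward at 0.0029701 to cover the loan.
The gap between the two covered legs is USD 13,447.

USD 13,447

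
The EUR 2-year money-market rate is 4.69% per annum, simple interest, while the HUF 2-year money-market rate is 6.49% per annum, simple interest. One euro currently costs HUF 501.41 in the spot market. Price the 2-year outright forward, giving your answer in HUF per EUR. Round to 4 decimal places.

T = 2 years.
Growth of 1 HUF over T: 1 + 0.0649×2 = 1.129800.
EUR accumulates by 1 + 0.0469×2 = 1.093800.
So F = 501.41 × 1.129800 / 1.093800 = 517.912798 (HUF/EUR).

517.9128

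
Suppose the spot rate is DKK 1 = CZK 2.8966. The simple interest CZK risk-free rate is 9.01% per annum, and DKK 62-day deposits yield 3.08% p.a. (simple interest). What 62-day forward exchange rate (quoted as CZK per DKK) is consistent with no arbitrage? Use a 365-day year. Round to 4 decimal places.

T = 62/365 years.
CZK growth factor: 1 + 0.0901×62/365 = 1.0153047.
DKK accumulates by 1 + 0.0308×62/365 = 1.0052318.
So F = 2.8966 × 1.0153047 / 1.0052318 = 2.925625 (CZK/DKK).

2.9256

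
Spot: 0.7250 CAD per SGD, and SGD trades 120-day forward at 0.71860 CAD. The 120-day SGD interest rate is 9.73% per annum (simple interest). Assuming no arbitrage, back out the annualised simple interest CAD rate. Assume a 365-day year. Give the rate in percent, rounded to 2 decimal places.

T = 120/365 years.
CIP gives F = S · g_CAD/g_SGD, so g_CAD/g_SGD = 0.7186/0.725 = 0.9911724.
SGD growth factor: 1 + 0.0973×120/365 = 1.031989.
Hence g_CAD = 1.022879.
(1.022879 − 1)/T = 0.069590, i.e. 6.96%.

6.96%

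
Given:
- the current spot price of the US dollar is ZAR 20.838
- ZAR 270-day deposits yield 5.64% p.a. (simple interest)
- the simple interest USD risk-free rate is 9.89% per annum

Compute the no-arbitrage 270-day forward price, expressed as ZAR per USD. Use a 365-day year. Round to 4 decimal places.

T = 270/365 years.
ZAR accumulates by 1 + 0.0564×270/365 = 1.04172055.
USD growth factor: 1 + 0.0989×270/365 = 1.0731589.
Forward (ZAR per USD) = 20.838 × 1.04172055 / 1.0731589 = 20.227548.

20.2275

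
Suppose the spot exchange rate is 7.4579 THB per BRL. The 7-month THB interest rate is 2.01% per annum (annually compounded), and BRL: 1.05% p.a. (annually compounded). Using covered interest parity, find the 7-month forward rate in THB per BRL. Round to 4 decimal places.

7.4991

T = 7/12 years.
Growth of 1 THB over T: (1 + 0.0201)^(7/12) = 1.0116764.
BRL accumulates by (1 + 0.0105)^(7/12) = 1.0061117.
Forward (THB per BRL) = 7.4579 × 1.0116764 / 1.0061117 = 7.499149.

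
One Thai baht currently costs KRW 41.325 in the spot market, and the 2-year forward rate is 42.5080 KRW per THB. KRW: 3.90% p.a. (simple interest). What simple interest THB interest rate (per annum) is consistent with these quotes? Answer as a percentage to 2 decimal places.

T = 2 years.
By CIP, F/S equals the KRW-to-THB growth ratio: 42.508/41.325 = 1.0286267.
The KRW side grows by 1 + 0.0390×2 = 1.078000.
So the THB growth factor = 1.0479992.
(1.0479992 − 1)/T = 0.024000, i.e. 2.40%.

2.40%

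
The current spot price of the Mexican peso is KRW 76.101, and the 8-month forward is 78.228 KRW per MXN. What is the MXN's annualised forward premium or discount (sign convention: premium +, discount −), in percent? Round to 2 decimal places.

T = 8/12 years.
Period premium: (78.228 − 76.101)/76.101 = 0.0279497.
Per annum: 0.0279497 / (8/12) = 0.041925 = 4.19%.

+4.19%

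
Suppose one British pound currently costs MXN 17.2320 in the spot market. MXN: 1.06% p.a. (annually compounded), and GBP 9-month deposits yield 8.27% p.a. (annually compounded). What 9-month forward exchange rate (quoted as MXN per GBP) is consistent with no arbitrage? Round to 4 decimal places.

16.3640

T = 9/12 years.
MXN accumulates by (1 + 0.0106)^(9/12) = 1.00793951.
GBP accumulates by (1 + 0.0827)^(9/12) = 1.06140494.
Forward (MXN per GBP) = 17.232 × 1.00793951 / 1.06140494 = 16.363984.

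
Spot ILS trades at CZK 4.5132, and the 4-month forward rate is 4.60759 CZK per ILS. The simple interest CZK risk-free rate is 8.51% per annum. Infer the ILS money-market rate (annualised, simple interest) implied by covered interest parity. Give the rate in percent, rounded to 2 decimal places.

2.19%

T = 4/12 years.
CIP gives F = S · g_CZK/g_ILS, so g_CZK/g_ILS = 4.60759/4.5132 = 1.0209142.
The CZK side grows by 1 + 0.0851×4/12 = 1.0283667.
That pins the ILS growth at 1.0072998.
r = (1.0072998 − 1)/(4/12) = 0.021899 → 2.19%.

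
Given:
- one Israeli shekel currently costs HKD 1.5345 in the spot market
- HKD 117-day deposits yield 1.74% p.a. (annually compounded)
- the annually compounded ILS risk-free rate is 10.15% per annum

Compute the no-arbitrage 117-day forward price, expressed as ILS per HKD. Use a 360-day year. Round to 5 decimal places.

T = 117/360 years.
HKD growth factor: (1 + 0.0174)^(117/360) = 1.0056221.
Growth of 1 ILS over T: (1 + 0.1015)^(117/360) = 1.0319175.
Forward (HKD per ILS) = 1.5345 × 1.0056221 / 1.0319175 = 1.495398.
Invert for ILS per HKD: 1 / 1.495398 = 0.66872.

0.66872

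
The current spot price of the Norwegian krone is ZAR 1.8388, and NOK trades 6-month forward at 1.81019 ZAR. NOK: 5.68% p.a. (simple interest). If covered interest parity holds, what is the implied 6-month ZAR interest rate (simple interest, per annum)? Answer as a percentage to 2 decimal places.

2.48%

T = 6/12 years.
By CIP, F/S equals the ZAR-to-NOK growth ratio: 1.81019/1.8388 = 0.9844409.
The NOK side grows by 1 + 0.0568×6/12 = 1.028400.
Hence g_ZAR = 1.012399.
r = (1.012399 − 1)/(6/12) = 0.024798 → 2.48%.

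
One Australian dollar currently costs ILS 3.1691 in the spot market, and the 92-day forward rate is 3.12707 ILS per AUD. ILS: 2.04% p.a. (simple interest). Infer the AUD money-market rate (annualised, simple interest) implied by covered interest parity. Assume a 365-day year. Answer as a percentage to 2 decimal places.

T = 92/365 years.
By CIP, F/S equals the ILS-to-AUD growth ratio: 3.12707/3.1691 = 0.9867376.
The ILS side grows by 1 + 0.0204×92/365 = 1.0051419.
That pins the AUD growth at 1.0186517.
(1.0186517 − 1)/T = 0.073999, i.e. 7.40%.

7.40%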